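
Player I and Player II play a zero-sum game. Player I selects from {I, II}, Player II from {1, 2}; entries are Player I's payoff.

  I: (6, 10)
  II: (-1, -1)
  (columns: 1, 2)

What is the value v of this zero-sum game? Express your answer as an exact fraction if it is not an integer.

Row minima: I → 6, II → -1; maximin = 6.
Column maxima: 1 → 6, 2 → 10; minimax = 6.
Since maximin = minimax = 6, there is a saddle point and the value is 6.

6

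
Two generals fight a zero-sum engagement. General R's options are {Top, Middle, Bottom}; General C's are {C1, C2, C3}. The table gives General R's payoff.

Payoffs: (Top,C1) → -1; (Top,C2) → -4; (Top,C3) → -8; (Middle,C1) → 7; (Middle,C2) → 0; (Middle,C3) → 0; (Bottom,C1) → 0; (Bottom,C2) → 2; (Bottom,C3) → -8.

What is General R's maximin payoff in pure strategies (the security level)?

Row minima: Top → -8, Middle → 0, Bottom → -8.
The best of these is 0.

0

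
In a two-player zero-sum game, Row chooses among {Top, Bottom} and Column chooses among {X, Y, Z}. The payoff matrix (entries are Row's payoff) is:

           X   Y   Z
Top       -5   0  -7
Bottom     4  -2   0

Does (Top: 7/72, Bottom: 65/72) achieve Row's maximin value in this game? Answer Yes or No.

Against X this mix gives (7/72)·(-5) + (65/72)·4 = 25/8.
Against Y this mix gives (7/72)·0 + (65/72)·(-2) = -65/36.
Against Z this mix gives (7/72)·(-7) + (65/72)·0 = -49/72.
Column will play Y, holding Row to -65/36. Shifting weight toward the row that does better against Y would raise this floor (the equalizing mix achieves -14/9 against both Y and Z), so the proposed strategy is not optimal.

No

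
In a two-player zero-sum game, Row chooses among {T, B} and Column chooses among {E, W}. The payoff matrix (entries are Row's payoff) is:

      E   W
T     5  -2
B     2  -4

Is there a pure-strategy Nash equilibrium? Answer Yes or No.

Yes

Row minima: T → -2, B → -4; maximin = -2.
Column maxima: E → 5, W → -2; minimax = -2.
maximin = minimax = -2, so a saddle point exists.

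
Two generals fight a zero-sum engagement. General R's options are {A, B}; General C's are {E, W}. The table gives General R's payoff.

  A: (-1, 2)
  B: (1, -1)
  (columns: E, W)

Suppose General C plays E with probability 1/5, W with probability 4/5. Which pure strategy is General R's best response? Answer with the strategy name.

Expected payoff of A: (1/5)·(-1) + (4/5)·2 = 7/5.
Expected payoff of B: (1/5)·1 + (4/5)·(-1) = -3/5.
The largest is 7/5, so General R's best response is A.

A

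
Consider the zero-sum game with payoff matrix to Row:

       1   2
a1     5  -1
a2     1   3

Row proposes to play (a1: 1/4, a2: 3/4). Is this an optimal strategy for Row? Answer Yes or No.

Against 1 this mix gives (1/4)·5 + (3/4)·1 = 2.
Against 2 this mix gives (1/4)·(-1) + (3/4)·3 = 2.
All of Column's active replies (1, 2) yield 2, and no column does worse for Row. The mix makes Column indifferent and guarantees 2, so it is optimal.

Yes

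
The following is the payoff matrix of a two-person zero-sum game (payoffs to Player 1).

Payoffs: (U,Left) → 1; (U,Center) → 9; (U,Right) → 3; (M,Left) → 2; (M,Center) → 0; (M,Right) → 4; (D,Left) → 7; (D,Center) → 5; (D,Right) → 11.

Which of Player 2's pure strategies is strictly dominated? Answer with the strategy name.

Left holds Player 1's payoff strictly below Right in every row: 1 < 3, 2 < 4, 7 < 11.
So Right is strictly dominated for Player 2.

Right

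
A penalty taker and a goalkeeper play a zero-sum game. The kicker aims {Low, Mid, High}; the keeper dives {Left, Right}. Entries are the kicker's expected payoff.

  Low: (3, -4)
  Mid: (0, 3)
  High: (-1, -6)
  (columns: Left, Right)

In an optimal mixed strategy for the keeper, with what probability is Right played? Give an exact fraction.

3/10

Row minima: Low → -4, Mid → 0, High → -6; maximin = 0.
Column maxima: Left → 3, Right → 3; minimax = 3.
0 ≠ 3, so there is no saddle point; optimal play is mixed.
High is strictly dominated by Low, so the kicker never plays it.
On the remaining 2×2 (Low, Mid vs Left, Right):
Let the kicker play Low with probability p. Expected payoff against Left: 3p + 0(1−p) = 3p; against Right: (-4)p + 3(1−p) = −7p + 3.
Setting these equal: 3p = −7p + 3 ⇒ 10p = 3 ⇒ p = 3/10, and the value is (3)·(3/10) = 9/10.
For the keeper: with q = P(Left), equating Low's and Mid's payoffs gives 7q − 4 = −3q + 3 ⇒ q = 7/10.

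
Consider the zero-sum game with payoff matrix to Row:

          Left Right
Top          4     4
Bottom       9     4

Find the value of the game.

Row minima: Top → 4, Bottom → 4; maximin = 4.
Column maxima: Left → 9, Right → 4; minimax = 4.
Since maximin = minimax = 4, there is a saddle point and the value is 4.

4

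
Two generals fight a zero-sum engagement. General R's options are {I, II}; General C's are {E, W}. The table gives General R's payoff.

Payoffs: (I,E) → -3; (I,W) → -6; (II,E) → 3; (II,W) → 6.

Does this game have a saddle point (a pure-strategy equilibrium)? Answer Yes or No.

Yes

Row minima: I → -6, II → 3; maximin = 3.
Column maxima: E → 3, W → 6; minimax = 3.
maximin = minimax = 3, so a saddle point exists.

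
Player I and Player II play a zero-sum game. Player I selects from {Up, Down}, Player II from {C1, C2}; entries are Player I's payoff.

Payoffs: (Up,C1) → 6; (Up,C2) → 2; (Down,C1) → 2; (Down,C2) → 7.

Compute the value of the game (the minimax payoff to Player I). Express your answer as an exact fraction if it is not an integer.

Row minima: Up → 2, Down → 2; maximin = 2.
Column maxima: C1 → 6, C2 → 7; minimax = 6.
2 ≠ 6, so there is no saddle point; optimal play is mixed.
Let Player I play Up with probability p. Expected payoff against C1: 6p + 2(1−p) = 4p + 2; against C2: 2p + 7(1−p) = −5p + 7.
Setting these equal: 4p + 2 = −5p + 7 ⇒ 9p = 5 ⇒ p = 5/9, and the value is (4)·(5/9) + 2 = 38/9.
For Player II: with q = P(C1), equating Up's and Down's payoffs gives 4q + 2 = −5q + 7 ⇒ q = 5/9.

38/9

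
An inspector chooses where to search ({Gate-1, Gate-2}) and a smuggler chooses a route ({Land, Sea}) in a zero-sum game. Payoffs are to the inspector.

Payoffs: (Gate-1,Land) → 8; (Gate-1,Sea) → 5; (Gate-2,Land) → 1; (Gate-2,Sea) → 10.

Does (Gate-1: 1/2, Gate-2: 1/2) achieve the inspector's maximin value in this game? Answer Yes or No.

No

Against Land this mix gives (1/2)·8 + (1/2)·1 = 9/2.
Against Sea this mix gives (1/2)·5 + (1/2)·10 = 15/2.
The smuggler will play Land, holding the inspector to 9/2. Shifting weight toward the row that does better against Land would raise this floor (the equalizing mix achieves 25/4 against both Land and Sea), so the proposed strategy is not optimal.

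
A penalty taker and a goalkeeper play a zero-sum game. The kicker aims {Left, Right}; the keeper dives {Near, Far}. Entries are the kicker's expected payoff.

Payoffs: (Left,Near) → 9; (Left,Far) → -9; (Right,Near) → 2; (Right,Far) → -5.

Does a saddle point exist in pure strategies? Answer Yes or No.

Yes

Row minima: Left → -9, Right → -5; maximin = -5.
Column maxima: Near → 9, Far → -5; minimax = -5.
maximin = minimax = -5, so a saddle point exists.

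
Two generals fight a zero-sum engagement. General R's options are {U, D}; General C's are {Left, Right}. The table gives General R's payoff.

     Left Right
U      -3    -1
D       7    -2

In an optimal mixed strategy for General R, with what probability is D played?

2/11

Row minima: U → -3, D → -2; maximin = -2.
Column maxima: Left → 7, Right → -1; minimax = -1.
-2 ≠ -1, so there is no saddle point; optimal play is mixed.
Let General R play U with probability p. Expected payoff against Left: (-3)p + 7(1−p) = −10p + 7; against Right: (-1)p + (-2)(1−p) = p − 2.
Setting these equal: −10p + 7 = p − 2 ⇒ −11p = -9 ⇒ p = 9/11, and the value is (-10)·(9/11) + 7 = -13/11.
For General C: with q = P(Left), equating U's and D's payoffs gives −2q − 1 = 9q − 2 ⇒ q = 1/11.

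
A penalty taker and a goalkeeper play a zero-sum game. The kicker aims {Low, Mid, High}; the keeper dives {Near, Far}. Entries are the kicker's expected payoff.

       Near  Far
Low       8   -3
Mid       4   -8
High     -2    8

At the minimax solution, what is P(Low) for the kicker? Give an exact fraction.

Row minima: Low → -3, Mid → -8, High → -2; maximin = -2.
Column maxima: Near → 8, Far → 8; minimax = 8.
-2 ≠ 8, so there is no saddle point; optimal play is mixed.
Mid is strictly dominated by Low, so the kicker never plays it.
On the remaining 2×2 (Low, High vs Near, Far):
Let the kicker play Low with probability p. Expected payoff against Near: 8p + (-2)(1−p) = 10p − 2; against Far: (-3)p + 8(1−p) = −11p + 8.
Setting these equal: 10p − 2 = −11p + 8 ⇒ 21p = 10 ⇒ p = 10/21, and the value is (10)·(10/21) − 2 = 58/21.
For the keeper: with q = P(Near), equating Low's and High's payoffs gives 11q − 3 = −10q + 8 ⇒ q = 11/21.

10/21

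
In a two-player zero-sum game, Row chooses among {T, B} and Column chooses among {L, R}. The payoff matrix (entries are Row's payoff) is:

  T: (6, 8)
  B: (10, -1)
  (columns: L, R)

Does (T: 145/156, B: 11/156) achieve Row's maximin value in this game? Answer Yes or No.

No

Against L this mix gives (145/156)·6 + (11/156)·10 = 245/39.
Against R this mix gives (145/156)·8 + (11/156)·(-1) = 383/52.
Column will play L, holding Row to 245/39. Shifting weight toward the row that does better against L would raise this floor (the equalizing mix achieves 86/13 against both L and R), so the proposed strategy is not optimal.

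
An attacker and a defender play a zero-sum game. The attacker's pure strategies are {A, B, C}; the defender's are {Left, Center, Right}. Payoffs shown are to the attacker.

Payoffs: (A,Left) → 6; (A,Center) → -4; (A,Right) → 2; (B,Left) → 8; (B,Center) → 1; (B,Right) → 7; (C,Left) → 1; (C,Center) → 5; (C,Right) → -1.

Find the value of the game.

Row minima: A → -4, B → 1, C → -1; maximin = 1.
Column maxima: Left → 8, Center → 5, Right → 7; minimax = 5.
1 ≠ 5, so there is no saddle point; optimal play is mixed.
A is strictly dominated by B, so the attacker never plays it.
Left is strictly dominated by Right (it gives the attacker strictly more in every row), so the defender never plays it.
On the remaining 2×2 (B, C vs Center, Right):
Let the attacker play B with probability p. Expected payoff against Center: 1p + 5(1−p) = −4p + 5; against Right: 7p + (-1)(1−p) = 8p − 1.
Setting these equal: −4p + 5 = 8p − 1 ⇒ −12p = -6 ⇒ p = 1/2, and the value is (-4)·(1/2) + 5 = 3.
For the defender: with q = P(Center), equating B's and C's payoffs gives −6q + 7 = 6q − 1 ⇒ q = 2/3.

3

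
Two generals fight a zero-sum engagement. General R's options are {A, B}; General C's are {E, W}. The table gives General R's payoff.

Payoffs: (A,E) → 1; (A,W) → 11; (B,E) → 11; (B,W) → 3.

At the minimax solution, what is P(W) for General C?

5/9

Row minima: A → 1, B → 3; maximin = 3.
Column maxima: E → 11, W → 11; minimax = 11.
3 ≠ 11, so there is no saddle point; optimal play is mixed.
Let General R play A with probability p. Expected payoff against E: 1p + 11(1−p) = −10p + 11; against W: 11p + 3(1−p) = 8p + 3.
Setting these equal: −10p + 11 = 8p + 3 ⇒ −18p = -8 ⇒ p = 4/9, and the value is (-10)·(4/9) + 11 = 59/9.
For General C: with q = P(E), equating A's and B's payoffs gives −10q + 11 = 8q + 3 ⇒ q = 4/9.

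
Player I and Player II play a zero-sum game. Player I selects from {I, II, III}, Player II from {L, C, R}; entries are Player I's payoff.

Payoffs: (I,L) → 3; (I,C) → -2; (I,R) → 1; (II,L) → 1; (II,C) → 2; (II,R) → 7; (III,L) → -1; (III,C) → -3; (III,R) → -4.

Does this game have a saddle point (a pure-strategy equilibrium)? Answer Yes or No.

Row minima: I → -2, II → 1, III → -4; maximin = 1.
Column maxima: L → 3, C → 2, R → 7; minimax = 2.
1 ≠ 2, so no pure-strategy equilibrium exists.

No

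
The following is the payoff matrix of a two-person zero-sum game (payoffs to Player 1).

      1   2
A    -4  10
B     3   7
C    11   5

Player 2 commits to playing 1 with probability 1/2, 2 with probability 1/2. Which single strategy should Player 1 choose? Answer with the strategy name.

C

Expected payoff of A: (1/2)·(-4) + (1/2)·10 = 3.
Expected payoff of B: (1/2)·3 + (1/2)·7 = 5.
Expected payoff of C: (1/2)·11 + (1/2)·5 = 8.
The largest is 8, so Player 1's best response is C.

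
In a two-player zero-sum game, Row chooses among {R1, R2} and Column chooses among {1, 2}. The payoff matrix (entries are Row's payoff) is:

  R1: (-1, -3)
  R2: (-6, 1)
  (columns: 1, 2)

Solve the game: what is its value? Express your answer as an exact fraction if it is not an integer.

Row minima: R1 → -3, R2 → -6; maximin = -3.
Column maxima: 1 → -1, 2 → 1; minimax = -1.
-3 ≠ -1, so there is no saddle point; optimal play is mixed.
Let Row play R1 with probability p. Expected payoff against 1: (-1)p + (-6)(1−p) = 5p − 6; against 2: (-3)p + 1(1−p) = −4p + 1.
Setting these equal: 5p − 6 = −4p + 1 ⇒ 9p = 7 ⇒ p = 7/9, and the value is (5)·(7/9) − 6 = -19/9.
For Column: with q = P(1), equating R1's and R2's payoffs gives 2q − 3 = −7q + 1 ⇒ q = 4/9.

-19/9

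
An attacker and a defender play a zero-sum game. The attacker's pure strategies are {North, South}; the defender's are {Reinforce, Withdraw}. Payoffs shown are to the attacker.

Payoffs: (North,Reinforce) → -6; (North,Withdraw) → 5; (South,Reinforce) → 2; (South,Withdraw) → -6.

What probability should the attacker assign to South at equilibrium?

Row minima: North → -6, South → -6; maximin = -6.
Column maxima: Reinforce → 2, Withdraw → 5; minimax = 2.
-6 ≠ 2, so there is no saddle point; optimal play is mixed.
Let the attacker play North with probability p. Expected payoff against Reinforce: (-6)p + 2(1−p) = −8p + 2; against Withdraw: 5p + (-6)(1−p) = 11p − 6.
Setting these equal: −8p + 2 = 11p − 6 ⇒ −19p = -8 ⇒ p = 8/19, and the value is (-8)·(8/19) + 2 = -26/19.
For the defender: with q = P(Reinforce), equating North's and South's payoffs gives −11q + 5 = 8q − 6 ⇒ q = 11/19.

11/19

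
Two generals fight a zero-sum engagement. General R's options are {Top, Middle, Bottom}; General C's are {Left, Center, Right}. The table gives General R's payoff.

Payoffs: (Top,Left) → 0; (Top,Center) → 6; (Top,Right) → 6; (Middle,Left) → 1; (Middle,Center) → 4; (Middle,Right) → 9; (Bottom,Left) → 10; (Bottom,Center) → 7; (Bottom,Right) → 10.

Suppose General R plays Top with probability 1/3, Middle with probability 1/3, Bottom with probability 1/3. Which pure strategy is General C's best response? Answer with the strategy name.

Left

If General C plays Left, General R's expected payoff is (1/3)·0 + (1/3)·1 + (1/3)·10 = 11/3.
If General C plays Center, General R's expected payoff is (1/3)·6 + (1/3)·4 + (1/3)·7 = 17/3.
If General C plays Right, General R's expected payoff is (1/3)·6 + (1/3)·9 + (1/3)·10 = 25/3.
General C minimizes General R's payoff; the smallest is 11/3, so the best response is Left.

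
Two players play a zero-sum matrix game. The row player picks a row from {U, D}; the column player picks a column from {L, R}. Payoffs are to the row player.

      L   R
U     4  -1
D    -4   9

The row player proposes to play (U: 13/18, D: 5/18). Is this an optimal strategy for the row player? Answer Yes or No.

Yes

Against L this mix gives (13/18)·4 + (5/18)·(-4) = 16/9.
Against R this mix gives (13/18)·(-1) + (5/18)·9 = 16/9.
All of the column player's active replies (L, R) yield 16/9, and no column does worse for the row player. The mix makes the column player indifferent and guarantees 16/9, so it is optimal.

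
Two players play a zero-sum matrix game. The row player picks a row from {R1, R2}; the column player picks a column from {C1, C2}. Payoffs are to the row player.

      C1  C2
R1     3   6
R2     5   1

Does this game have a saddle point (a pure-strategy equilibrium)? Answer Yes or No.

Row minima: R1 → 3, R2 → 1; maximin = 3.
Column maxima: C1 → 5, C2 → 6; minimax = 5.
3 ≠ 5, so no pure-strategy equilibrium exists.

No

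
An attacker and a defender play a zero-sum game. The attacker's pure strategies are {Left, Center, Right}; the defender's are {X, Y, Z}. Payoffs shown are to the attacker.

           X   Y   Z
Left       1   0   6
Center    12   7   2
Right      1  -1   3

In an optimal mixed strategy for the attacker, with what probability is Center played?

6/11

Row minima: Left → 0, Center → 2, Right → -1; maximin = 2.
Column maxima: X → 12, Y → 7, Z → 6; minimax = 6.
2 ≠ 6, so there is no saddle point; optimal play is mixed.
X is strictly dominated by Y (it gives the attacker strictly more in every row), so the defender never plays it.
With X eliminated, Right is strictly dominated by Left (Left gives the attacker strictly more in every remaining column), so the attacker never plays it.
On the remaining 2×2 (Left, Center vs Y, Z):
Let the attacker play Left with probability p. Expected payoff against Y: 0p + 7(1−p) = −7p + 7; against Z: 6p + 2(1−p) = 4p + 2.
Setting these equal: −7p + 7 = 4p + 2 ⇒ −11p = -5 ⇒ p = 5/11, and the value is (-7)·(5/11) + 7 = 42/11.
For the defender: with q = P(Y), equating Left's and Center's payoffs gives −6q + 6 = 5q + 2 ⇒ q = 4/11.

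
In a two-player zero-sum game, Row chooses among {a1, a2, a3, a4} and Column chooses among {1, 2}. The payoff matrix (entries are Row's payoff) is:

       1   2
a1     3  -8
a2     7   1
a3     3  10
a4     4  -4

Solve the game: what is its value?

Row minima: a1 → -8, a2 → 1, a3 → 3, a4 → -4; maximin = 3.
Column maxima: 1 → 7, 2 → 10; minimax = 7.
3 ≠ 7, so there is no saddle point; optimal play is mixed.
a1 is strictly dominated by a2, so Row never plays it.
a4 is strictly dominated by a2, so Row never plays it.
On the remaining 2×2 (a2, a3 vs 1, 2):
Let Row play a2 with probability p. Expected payoff against 1: 7p + 3(1−p) = 4p + 3; against 2: 1p + 10(1−p) = −9p + 10.
Setting these equal: 4p + 3 = −9p + 10 ⇒ 13p = 7 ⇒ p = 7/13, and the value is (4)·(7/13) + 3 = 67/13.
For Column: with q = P(1), equating a2's and a3's payoffs gives 6q + 1 = −7q + 10 ⇒ q = 9/13.

67/13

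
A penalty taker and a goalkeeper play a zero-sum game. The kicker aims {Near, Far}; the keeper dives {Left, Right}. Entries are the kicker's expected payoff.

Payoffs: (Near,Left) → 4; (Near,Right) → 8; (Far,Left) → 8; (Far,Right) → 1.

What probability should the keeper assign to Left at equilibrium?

Row minima: Near → 4, Far → 1; maximin = 4.
Column maxima: Left → 8, Right → 8; minimax = 8.
4 ≠ 8, so there is no saddle point; optimal play is mixed.
Let the kicker play Near with probability p. Expected payoff against Left: 4p + 8(1−p) = −4p + 8; against Right: 8p + 1(1−p) = 7p + 1.
Setting these equal: −4p + 8 = 7p + 1 ⇒ −11p = -7 ⇒ p = 7/11, and the value is (-4)·(7/11) + 8 = 60/11.
For the keeper: with q = P(Left), equating Near's and Far's payoffs gives −4q + 8 = 7q + 1 ⇒ q = 7/11.

7/11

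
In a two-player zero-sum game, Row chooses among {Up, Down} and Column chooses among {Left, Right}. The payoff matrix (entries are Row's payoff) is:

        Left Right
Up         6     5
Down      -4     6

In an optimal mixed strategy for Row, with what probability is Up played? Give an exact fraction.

10/11

Row minima: Up → 5, Down → -4; maximin = 5.
Column maxima: Left → 6, Right → 6; minimax = 6.
5 ≠ 6, so there is no saddle point; optimal play is mixed.
Let Row play Up with probability p. Expected payoff against Left: 6p + (-4)(1−p) = 10p − 4; against Right: 5p + 6(1−p) = −p + 6.
Setting these equal: 10p − 4 = −p + 6 ⇒ 11p = 10 ⇒ p = 10/11, and the value is (10)·(10/11) − 4 = 56/11.
For Column: with q = P(Left), equating Up's and Down's payoffs gives q + 5 = −10q + 6 ⇒ q = 1/11.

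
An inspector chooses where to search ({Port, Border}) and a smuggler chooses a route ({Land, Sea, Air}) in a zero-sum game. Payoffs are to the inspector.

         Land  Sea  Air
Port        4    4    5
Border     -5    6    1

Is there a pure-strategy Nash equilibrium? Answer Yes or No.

Yes

Row minima: Port → 4, Border → -5; maximin = 4.
Column maxima: Land → 4, Sea → 6, Air → 5; minimax = 4.
maximin = minimax = 4, so a saddle point exists.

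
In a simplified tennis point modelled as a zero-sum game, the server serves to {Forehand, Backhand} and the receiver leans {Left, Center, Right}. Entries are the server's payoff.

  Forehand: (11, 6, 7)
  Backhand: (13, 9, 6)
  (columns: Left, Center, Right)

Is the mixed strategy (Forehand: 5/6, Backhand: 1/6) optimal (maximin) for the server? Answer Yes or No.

Against Left this mix gives (5/6)·11 + (1/6)·13 = 34/3.
Against Center this mix gives (5/6)·6 + (1/6)·9 = 13/2.
Against Right this mix gives (5/6)·7 + (1/6)·6 = 41/6.
The receiver will play Center, holding the server to 13/2. Shifting weight toward the row that does better against Center would raise this floor (the equalizing mix achieves 27/4 against both Center and Right), so the proposed strategy is not optimal.

No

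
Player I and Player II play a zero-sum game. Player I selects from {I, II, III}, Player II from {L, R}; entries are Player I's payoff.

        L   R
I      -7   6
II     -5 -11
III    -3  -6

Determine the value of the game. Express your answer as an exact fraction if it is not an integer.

-15/4

Row minima: I → -7, II → -11, III → -6; maximin = -6.
Column maxima: L → -3, R → 6; minimax = -3.
-6 ≠ -3, so there is no saddle point; optimal play is mixed.
II is strictly dominated by III, so Player I never plays it.
On the remaining 2×2 (I, III vs L, R):
Let Player I play I with probability p. Expected payoff against L: (-7)p + (-3)(1−p) = −4p − 3; against R: 6p + (-6)(1−p) = 12p − 6.
Setting these equal: −4p − 3 = 12p − 6 ⇒ −16p = -3 ⇒ p = 3/16, and the value is (-4)·(3/16) − 3 = -15/4.
For Player II: with q = P(L), equating I's and III's payoffs gives −13q + 6 = 3q − 6 ⇒ q = 3/4.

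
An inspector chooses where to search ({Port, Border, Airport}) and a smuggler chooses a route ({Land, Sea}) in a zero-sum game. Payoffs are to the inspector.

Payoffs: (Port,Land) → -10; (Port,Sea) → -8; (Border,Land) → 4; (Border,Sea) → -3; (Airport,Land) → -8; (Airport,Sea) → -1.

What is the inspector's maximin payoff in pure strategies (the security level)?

-3

Row minima: Port → -10, Border → -3, Airport → -8.
The best of these is -3.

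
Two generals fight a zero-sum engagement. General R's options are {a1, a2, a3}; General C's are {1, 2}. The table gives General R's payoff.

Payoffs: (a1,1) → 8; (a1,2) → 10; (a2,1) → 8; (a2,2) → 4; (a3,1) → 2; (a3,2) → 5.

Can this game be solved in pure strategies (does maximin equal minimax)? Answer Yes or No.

Row minima: a1 → 8, a2 → 4, a3 → 2; maximin = 8.
Column maxima: 1 → 8, 2 → 10; minimax = 8.
maximin = minimax = 8, so a saddle point exists.

Yes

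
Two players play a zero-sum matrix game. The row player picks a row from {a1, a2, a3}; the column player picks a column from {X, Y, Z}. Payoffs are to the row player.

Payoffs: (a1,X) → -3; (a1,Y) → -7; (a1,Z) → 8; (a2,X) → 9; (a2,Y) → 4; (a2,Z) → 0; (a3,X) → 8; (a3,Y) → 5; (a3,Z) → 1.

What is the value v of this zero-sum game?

Row minima: a1 → -7, a2 → 0, a3 → 1; maximin = 1.
Column maxima: X → 9, Y → 5, Z → 8; minimax = 5.
1 ≠ 5, so there is no saddle point; optimal play is mixed.
X is strictly dominated by Y (it gives the row player strictly more in every row), so the column player never plays it.
With X eliminated, a2 is strictly dominated by a3 (a3 gives the row player strictly more in every remaining column), so the row player never plays it.
On the remaining 2×2 (a1, a3 vs Y, Z):
Let the row player play a1 with probability p. Expected payoff against Y: (-7)p + 5(1−p) = −12p + 5; against Z: 8p + 1(1−p) = 7p + 1.
Setting these equal: −12p + 5 = 7p + 1 ⇒ −19p = -4 ⇒ p = 4/19, and the value is (-12)·(4/19) + 5 = 47/19.
For the column player: with q = P(Y), equating a1's and a3's payoffs gives −15q + 8 = 4q + 1 ⇒ q = 7/19.

47/19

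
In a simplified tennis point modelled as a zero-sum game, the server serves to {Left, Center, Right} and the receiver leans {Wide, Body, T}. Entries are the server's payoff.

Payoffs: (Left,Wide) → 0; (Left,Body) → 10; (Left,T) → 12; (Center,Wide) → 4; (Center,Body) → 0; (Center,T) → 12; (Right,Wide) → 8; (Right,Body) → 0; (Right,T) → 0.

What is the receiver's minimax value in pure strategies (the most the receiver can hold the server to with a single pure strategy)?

8

Column maxima: Wide → 8, Body → 10, T → 12.
The smallest of these is 8.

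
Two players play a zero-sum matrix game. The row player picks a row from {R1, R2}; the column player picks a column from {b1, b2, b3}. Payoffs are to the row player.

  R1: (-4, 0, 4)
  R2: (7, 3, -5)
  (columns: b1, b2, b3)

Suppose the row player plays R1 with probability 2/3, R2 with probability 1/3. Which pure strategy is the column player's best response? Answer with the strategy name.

b1

If the column player plays b1, the row player's expected payoff is (2/3)·(-4) + (1/3)·7 = -1/3.
If the column player plays b2, the row player's expected payoff is (2/3)·0 + (1/3)·3 = 1.
If the column player plays b3, the row player's expected payoff is (2/3)·4 + (1/3)·(-5) = 1.
The column player minimizes the row player's payoff; the smallest is -1/3, so the best response is b1.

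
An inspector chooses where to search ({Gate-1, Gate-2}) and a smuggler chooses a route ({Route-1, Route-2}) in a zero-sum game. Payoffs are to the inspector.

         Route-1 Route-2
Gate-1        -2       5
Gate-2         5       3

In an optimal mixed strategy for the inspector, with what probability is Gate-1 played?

Row minima: Gate-1 → -2, Gate-2 → 3; maximin = 3.
Column maxima: Route-1 → 5, Route-2 → 5; minimax = 5.
3 ≠ 5, so there is no saddle point; optimal play is mixed.
Let the inspector play Gate-1 with probability p. Expected payoff against Route-1: (-2)p + 5(1−p) = −7p + 5; against Route-2: 5p + 3(1−p) = 2p + 3.
Setting these equal: −7p + 5 = 2p + 3 ⇒ −9p = -2 ⇒ p = 2/9, and the value is (-7)·(2/9) + 5 = 31/9.
For the smuggler: with q = P(Route-1), equating Gate-1's and Gate-2's payoffs gives −7q + 5 = 2q + 3 ⇒ q = 2/9.

2/9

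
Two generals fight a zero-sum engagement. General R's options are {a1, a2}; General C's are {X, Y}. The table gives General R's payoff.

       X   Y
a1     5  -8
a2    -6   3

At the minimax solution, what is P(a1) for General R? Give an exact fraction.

9/22

Row minima: a1 → -8, a2 → -6; maximin = -6.
Column maxima: X → 5, Y → 3; minimax = 3.
-6 ≠ 3, so there is no saddle point; optimal play is mixed.
Let General R play a1 with probability p. Expected payoff against X: 5p + (-6)(1−p) = 11p − 6; against Y: (-8)p + 3(1−p) = −11p + 3.
Setting these equal: 11p − 6 = −11p + 3 ⇒ 22p = 9 ⇒ p = 9/22, and the value is (11)·(9/22) − 6 = -3/2.
For General C: with q = P(X), equating a1's and a2's payoffs gives 13q − 8 = −9q + 3 ⇒ q = 1/2.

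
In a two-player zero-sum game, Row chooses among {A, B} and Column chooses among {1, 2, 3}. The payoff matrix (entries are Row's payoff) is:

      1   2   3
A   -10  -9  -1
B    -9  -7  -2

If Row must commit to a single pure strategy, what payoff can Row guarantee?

-9

Row minima: A → -10, B → -9.
The best of these is -9.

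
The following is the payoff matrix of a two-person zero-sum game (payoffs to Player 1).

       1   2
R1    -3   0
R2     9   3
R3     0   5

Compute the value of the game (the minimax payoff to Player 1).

45/11

Row minima: R1 → -3, R2 → 3, R3 → 0; maximin = 3.
Column maxima: 1 → 9, 2 → 5; minimax = 5.
3 ≠ 5, so there is no saddle point; optimal play is mixed.
R1 is strictly dominated by R2, so Player 1 never plays it.
On the remaining 2×2 (R2, R3 vs 1, 2):
Let Player 1 play R2 with probability p. Expected payoff against 1: 9p + 0(1−p) = 9p; against 2: 3p + 5(1−p) = −2p + 5.
Setting these equal: 9p = −2p + 5 ⇒ 11p = 5 ⇒ p = 5/11, and the value is (9)·(5/11) = 45/11.
For Player 2: with q = P(1), equating R2's and R3's payoffs gives 6q + 3 = −5q + 5 ⇒ q = 2/11.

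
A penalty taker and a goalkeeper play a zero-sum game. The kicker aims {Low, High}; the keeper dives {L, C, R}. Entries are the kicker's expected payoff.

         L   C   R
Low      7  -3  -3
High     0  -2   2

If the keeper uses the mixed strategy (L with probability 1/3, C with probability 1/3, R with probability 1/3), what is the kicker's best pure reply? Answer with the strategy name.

Expected payoff of Low: (1/3)·7 + (1/3)·(-3) + (1/3)·(-3) = 1/3.
Expected payoff of High: (1/3)·0 + (1/3)·(-2) + (1/3)·2 = 0.
The largest is 1/3, so the kicker's best response is Low.

Low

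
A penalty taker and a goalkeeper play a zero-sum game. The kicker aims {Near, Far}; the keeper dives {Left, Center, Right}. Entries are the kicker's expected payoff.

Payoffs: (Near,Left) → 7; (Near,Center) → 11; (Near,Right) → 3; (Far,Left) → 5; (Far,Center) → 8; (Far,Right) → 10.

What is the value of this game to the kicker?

55/9

Row minima: Near → 3, Far → 5; maximin = 5.
Column maxima: Left → 7, Center → 11, Right → 10; minimax = 7.
5 ≠ 7, so there is no saddle point; optimal play is mixed.
Center is strictly dominated by Left (it gives the kicker strictly more in every row), so the keeper never plays it.
On the remaining 2×2 (Near, Far vs Left, Right):
Let the kicker play Near with probability p. Expected payoff against Left: 7p + 5(1−p) = 2p + 5; against Right: 3p + 10(1−p) = −7p + 10.
Setting these equal: 2p + 5 = −7p + 10 ⇒ 9p = 5 ⇒ p = 5/9, and the value is (2)·(5/9) + 5 = 55/9.
For the keeper: with q = P(Left), equating Near's and Far's payoffs gives 4q + 3 = −5q + 10 ⇒ q = 7/9.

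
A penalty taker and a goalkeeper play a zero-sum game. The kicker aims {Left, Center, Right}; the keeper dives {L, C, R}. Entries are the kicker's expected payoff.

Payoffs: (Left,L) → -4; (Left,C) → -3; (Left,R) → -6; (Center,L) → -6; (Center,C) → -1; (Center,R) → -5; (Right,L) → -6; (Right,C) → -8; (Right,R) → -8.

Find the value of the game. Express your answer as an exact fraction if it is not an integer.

Row minima: Left → -6, Center → -6, Right → -8; maximin = -6.
Column maxima: L → -4, C → -1, R → -5; minimax = -5.
-6 ≠ -5, so there is no saddle point; optimal play is mixed.
Right is strictly dominated by Left, so the kicker never plays it.
With Right eliminated, C is strictly dominated by L (it gives the kicker strictly more in every remaining row), so the keeper never plays it.
On the remaining 2×2 (Left, Center vs L, R):
Let the kicker play Left with probability p. Expected payoff against L: (-4)p + (-6)(1−p) = 2p − 6; against R: (-6)p + (-5)(1−p) = −p − 5.
Setting these equal: 2p − 6 = −p − 5 ⇒ 3p = 1 ⇒ p = 1/3, and the value is (2)·(1/3) − 6 = -16/3.
For the keeper: with q = P(L), equating Left's and Center's payoffs gives 2q − 6 = −q − 5 ⇒ q = 1/3.

-16/3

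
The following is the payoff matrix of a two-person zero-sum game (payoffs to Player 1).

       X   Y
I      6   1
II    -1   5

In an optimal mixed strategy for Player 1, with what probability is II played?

Row minima: I → 1, II → -1; maximin = 1.
Column maxima: X → 6, Y → 5; minimax = 5.
1 ≠ 5, so there is no saddle point; optimal play is mixed.
Let Player 1 play I with probability p. Expected payoff against X: 6p + (-1)(1−p) = 7p − 1; against Y: 1p + 5(1−p) = −4p + 5.
Setting these equal: 7p − 1 = −4p + 5 ⇒ 11p = 6 ⇒ p = 6/11, and the value is (7)·(6/11) − 1 = 31/11.
For Player 2: with q = P(X), equating I's and II's payoffs gives 5q + 1 = −6q + 5 ⇒ q = 4/11.

5/11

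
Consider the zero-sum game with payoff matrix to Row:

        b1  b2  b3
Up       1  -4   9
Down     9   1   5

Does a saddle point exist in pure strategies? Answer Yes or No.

Row minima: Up → -4, Down → 1; maximin = 1.
Column maxima: b1 → 9, b2 → 1, b3 → 9; minimax = 1.
maximin = minimax = 1, so a saddle point exists.

Yes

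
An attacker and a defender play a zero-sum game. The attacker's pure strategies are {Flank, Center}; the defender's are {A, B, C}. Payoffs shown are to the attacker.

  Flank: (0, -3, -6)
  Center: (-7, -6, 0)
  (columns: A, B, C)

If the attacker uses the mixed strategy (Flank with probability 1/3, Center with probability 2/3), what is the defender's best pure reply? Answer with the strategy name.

B

If the defender plays A, the attacker's expected payoff is (1/3)·0 + (2/3)·(-7) = -14/3.
If the defender plays B, the attacker's expected payoff is (1/3)·(-3) + (2/3)·(-6) = -5.
If the defender plays C, the attacker's expected payoff is (1/3)·(-6) + (2/3)·0 = -2.
The defender minimizes the attacker's payoff; the smallest is -5, so the best response is B.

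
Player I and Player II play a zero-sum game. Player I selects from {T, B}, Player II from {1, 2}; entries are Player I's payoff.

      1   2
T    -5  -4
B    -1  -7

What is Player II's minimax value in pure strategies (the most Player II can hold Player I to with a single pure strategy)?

-4

Column maxima: 1 → -1, 2 → -4.
The smallest of these is -4.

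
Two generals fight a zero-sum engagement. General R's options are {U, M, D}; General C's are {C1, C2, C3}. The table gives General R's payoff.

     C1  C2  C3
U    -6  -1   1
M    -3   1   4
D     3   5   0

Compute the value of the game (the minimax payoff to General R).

Row minima: U → -6, M → -3, D → 0; maximin = 0.
Column maxima: C1 → 3, C2 → 5, C3 → 4; minimax = 3.
0 ≠ 3, so there is no saddle point; optimal play is mixed.
U is strictly dominated by M, so General R never plays it.
C2 is strictly dominated by C1 (it gives General R strictly more in every row), so General C never plays it.
On the remaining 2×2 (M, D vs C1, C3):
Let General R play M with probability p. Expected payoff against C1: (-3)p + 3(1−p) = −6p + 3; against C3: 4p + 0(1−p) = 4p.
Setting these equal: −6p + 3 = 4p ⇒ −10p = -3 ⇒ p = 3/10, and the value is (-6)·(3/10) + 3 = 6/5.
For General C: with q = P(C1), equating M's and D's payoffs gives −7q + 4 = 3q ⇒ q = 2/5.

6/5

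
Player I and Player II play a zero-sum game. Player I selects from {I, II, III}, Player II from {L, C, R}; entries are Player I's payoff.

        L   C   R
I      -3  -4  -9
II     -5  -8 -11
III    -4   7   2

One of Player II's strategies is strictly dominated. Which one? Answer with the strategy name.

C

R holds Player I's payoff strictly below C in every row: -9 < -4, -11 < -8, 2 < 7.
So C is strictly dominated for Player II.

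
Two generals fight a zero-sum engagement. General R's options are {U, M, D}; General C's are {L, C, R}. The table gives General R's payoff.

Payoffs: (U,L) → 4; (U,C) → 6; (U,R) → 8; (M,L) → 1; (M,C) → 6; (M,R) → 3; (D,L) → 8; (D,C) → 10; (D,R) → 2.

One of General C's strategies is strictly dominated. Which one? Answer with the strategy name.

L holds General R's payoff strictly below C in every row: 4 < 6, 1 < 6, 8 < 10.
So C is strictly dominated for General C.

C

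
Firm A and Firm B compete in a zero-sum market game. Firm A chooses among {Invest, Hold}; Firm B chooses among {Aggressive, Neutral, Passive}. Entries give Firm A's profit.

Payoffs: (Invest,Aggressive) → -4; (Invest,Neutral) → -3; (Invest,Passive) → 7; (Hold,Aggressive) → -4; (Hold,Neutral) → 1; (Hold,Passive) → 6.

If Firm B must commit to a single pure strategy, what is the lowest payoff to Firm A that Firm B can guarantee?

-4

Column maxima: Aggressive → -4, Neutral → 1, Passive → 7.
The smallest of these is -4.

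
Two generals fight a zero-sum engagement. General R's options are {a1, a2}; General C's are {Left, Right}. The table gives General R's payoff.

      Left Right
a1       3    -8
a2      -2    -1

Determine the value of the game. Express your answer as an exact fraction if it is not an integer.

-19/12

Row minima: a1 → -8, a2 → -2; maximin = -2.
Column maxima: Left → 3, Right → -1; minimax = -1.
-2 ≠ -1, so there is no saddle point; optimal play is mixed.
Let General R play a1 with probability p. Expected payoff against Left: 3p + (-2)(1−p) = 5p − 2; against Right: (-8)p + (-1)(1−p) = −7p − 1.
Setting these equal: 5p − 2 = −7p − 1 ⇒ 12p = 1 ⇒ p = 1/12, and the value is (5)·(1/12) − 2 = -19/12.
For General C: with q = P(Left), equating a1's and a2's payoffs gives 11q − 8 = −q − 1 ⇒ q = 7/12.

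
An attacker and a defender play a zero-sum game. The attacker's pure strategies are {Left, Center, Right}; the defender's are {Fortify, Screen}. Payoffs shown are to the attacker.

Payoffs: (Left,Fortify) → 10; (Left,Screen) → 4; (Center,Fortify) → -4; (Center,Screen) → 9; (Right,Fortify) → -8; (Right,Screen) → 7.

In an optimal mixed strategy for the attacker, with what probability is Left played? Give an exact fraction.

13/19

Row minima: Left → 4, Center → -4, Right → -8; maximin = 4.
Column maxima: Fortify → 10, Screen → 9; minimax = 9.
4 ≠ 9, so there is no saddle point; optimal play is mixed.
Right is strictly dominated by Center, so the attacker never plays it.
On the remaining 2×2 (Left, Center vs Fortify, Screen):
Let the attacker play Left with probability p. Expected payoff against Fortify: 10p + (-4)(1−p) = 14p − 4; against Screen: 4p + 9(1−p) = −5p + 9.
Setting these equal: 14p − 4 = −5p + 9 ⇒ 19p = 13 ⇒ p = 13/19, and the value is (14)·(13/19) − 4 = 106/19.
For the defender: with q = P(Fortify), equating Left's and Center's payoffs gives 6q + 4 = −13q + 9 ⇒ q = 5/19.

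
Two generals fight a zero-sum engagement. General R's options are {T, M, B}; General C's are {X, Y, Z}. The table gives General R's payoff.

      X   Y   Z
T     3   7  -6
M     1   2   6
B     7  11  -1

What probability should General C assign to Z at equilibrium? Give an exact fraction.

Row minima: T → -6, M → 1, B → -1; maximin = 1.
Column maxima: X → 7, Y → 11, Z → 6; minimax = 6.
1 ≠ 6, so there is no saddle point; optimal play is mixed.
T is strictly dominated by B, so General R never plays it.
Y is strictly dominated by X (it gives General R strictly more in every row), so General C never plays it.
On the remaining 2×2 (M, B vs X, Z):
Let General R play M with probability p. Expected payoff against X: 1p + 7(1−p) = −6p + 7; against Z: 6p + (-1)(1−p) = 7p − 1.
Setting these equal: −6p + 7 = 7p − 1 ⇒ −13p = -8 ⇒ p = 8/13, and the value is (-6)·(8/13) + 7 = 43/13.
For General C: with q = P(X), equating M's and B's payoffs gives −5q + 6 = 8q − 1 ⇒ q = 7/13.

6/13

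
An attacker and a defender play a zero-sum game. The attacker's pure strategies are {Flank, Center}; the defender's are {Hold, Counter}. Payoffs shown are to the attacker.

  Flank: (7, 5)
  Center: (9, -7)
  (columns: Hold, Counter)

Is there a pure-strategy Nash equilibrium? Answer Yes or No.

Yes

Row minima: Flank → 5, Center → -7; maximin = 5.
Column maxima: Hold → 9, Counter → 5; minimax = 5.
maximin = minimax = 5, so a saddle point exists.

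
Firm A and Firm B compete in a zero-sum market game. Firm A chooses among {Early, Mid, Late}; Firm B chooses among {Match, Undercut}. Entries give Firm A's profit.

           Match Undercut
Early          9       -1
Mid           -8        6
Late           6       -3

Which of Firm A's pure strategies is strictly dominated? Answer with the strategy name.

Early gives a strictly higher payoff than Late against every column: 9 > 6, -1 > -3.
So Late is strictly dominated and Firm A never plays it.

Late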